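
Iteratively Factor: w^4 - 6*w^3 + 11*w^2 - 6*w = (w - 1)*(w^3 - 5*w^2 + 6*w) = (w - 2)*(w - 1)*(w^2 - 3*w) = (w - 3)*(w - 2)*(w - 1)*(w)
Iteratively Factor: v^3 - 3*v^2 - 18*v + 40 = (v - 2)*(v^2 - v - 20) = (v - 2)*(v + 4)*(v - 5)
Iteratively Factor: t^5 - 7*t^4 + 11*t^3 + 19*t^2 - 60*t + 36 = (t - 3)*(t^4 - 4*t^3 - t^2 + 16*t - 12) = (t - 3)^2*(t^3 - t^2 - 4*t + 4) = (t - 3)^2*(t - 1)*(t^2 - 4) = (t - 3)^2*(t - 2)*(t - 1)*(t + 2)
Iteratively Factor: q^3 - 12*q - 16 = (q + 2)*(q^2 - 2*q - 8) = (q - 4)*(q + 2)*(q + 2)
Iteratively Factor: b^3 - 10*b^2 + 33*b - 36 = (b - 4)*(b^2 - 6*b + 9) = (b - 4)*(b - 3)*(b - 3)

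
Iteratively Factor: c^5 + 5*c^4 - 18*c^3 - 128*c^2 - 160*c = (c - 5)*(c^4 + 10*c^3 + 32*c^2 + 32*c) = c*(c - 5)*(c^3 + 10*c^2 + 32*c + 32) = c*(c - 5)*(c + 2)*(c^2 + 8*c + 16) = c*(c - 5)*(c + 2)*(c + 4)*(c + 4)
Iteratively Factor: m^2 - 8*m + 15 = (m - 3)*(m - 5)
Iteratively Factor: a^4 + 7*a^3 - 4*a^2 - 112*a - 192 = (a + 3)*(a^3 + 4*a^2 - 16*a - 64) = (a + 3)*(a + 4)*(a^2 - 16) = (a + 3)*(a + 4)^2*(a - 4)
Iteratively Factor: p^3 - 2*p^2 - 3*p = (p - 3)*(p^2 + p) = (p - 3)*(p + 1)*(p)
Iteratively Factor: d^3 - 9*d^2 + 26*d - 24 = (d - 4)*(d^2 - 5*d + 6) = (d - 4)*(d - 2)*(d - 3)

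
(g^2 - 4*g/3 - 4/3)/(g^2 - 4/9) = 3*(g - 2)/(3*g - 2)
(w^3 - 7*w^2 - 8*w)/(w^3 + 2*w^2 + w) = (w - 8)/(w + 1)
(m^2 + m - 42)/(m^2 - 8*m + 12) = (m + 7)/(m - 2)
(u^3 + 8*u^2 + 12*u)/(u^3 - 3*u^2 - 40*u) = (u^2 + 8*u + 12)/(u^2 - 3*u - 40)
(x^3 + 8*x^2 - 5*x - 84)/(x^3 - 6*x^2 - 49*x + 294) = (x^2 + x - 12)/(x^2 - 13*x + 42)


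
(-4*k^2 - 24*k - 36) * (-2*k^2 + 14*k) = 8*k^4 - 8*k^3 - 264*k^2 - 504*k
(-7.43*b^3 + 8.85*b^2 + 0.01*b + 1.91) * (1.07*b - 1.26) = -7.9501*b^4 + 18.8313*b^3 - 11.1403*b^2 + 2.0311*b - 2.4066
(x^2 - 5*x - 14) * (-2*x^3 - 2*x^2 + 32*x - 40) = -2*x^5 + 8*x^4 + 70*x^3 - 172*x^2 - 248*x + 560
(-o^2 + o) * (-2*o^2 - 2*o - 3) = 2*o^4 + o^2 - 3*o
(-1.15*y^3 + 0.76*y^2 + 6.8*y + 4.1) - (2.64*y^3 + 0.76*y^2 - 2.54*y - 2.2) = -3.79*y^3 + 9.34*y + 6.3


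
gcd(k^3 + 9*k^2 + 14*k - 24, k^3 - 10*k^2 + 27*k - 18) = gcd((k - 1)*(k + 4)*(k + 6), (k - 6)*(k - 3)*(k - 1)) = k - 1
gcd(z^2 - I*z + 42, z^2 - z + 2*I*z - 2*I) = 1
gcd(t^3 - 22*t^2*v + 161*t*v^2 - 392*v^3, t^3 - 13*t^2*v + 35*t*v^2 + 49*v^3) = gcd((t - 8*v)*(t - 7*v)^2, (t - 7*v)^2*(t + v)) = t^2 - 14*t*v + 49*v^2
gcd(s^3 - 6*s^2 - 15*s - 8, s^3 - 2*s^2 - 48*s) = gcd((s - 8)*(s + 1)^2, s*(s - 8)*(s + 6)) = s - 8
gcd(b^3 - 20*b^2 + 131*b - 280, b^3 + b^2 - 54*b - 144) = b - 8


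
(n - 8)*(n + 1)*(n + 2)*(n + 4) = n^4 - n^3 - 42*n^2 - 104*n - 64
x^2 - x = x*(x - 1)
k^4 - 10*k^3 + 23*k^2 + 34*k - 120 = (k - 5)*(k - 4)*(k - 3)*(k + 2)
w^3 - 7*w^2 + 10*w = w*(w - 5)*(w - 2)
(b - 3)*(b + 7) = b^2 + 4*b - 21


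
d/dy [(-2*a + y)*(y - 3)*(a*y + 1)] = -a*(2*a - y)*(y - 3) - (2*a - y)*(a*y + 1) + (y - 3)*(a*y + 1)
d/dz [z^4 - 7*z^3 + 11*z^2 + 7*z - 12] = 4*z^3 - 21*z^2 + 22*z + 7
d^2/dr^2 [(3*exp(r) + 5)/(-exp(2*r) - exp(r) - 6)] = (-3*exp(4*r) - 17*exp(3*r) + 93*exp(2*r) + 133*exp(r) - 78)*exp(r)/(exp(6*r) + 3*exp(5*r) + 21*exp(4*r) + 37*exp(3*r) + 126*exp(2*r) + 108*exp(r) + 216)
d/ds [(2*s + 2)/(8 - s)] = 18/(s - 8)^2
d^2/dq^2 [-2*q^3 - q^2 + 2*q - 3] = -12*q - 2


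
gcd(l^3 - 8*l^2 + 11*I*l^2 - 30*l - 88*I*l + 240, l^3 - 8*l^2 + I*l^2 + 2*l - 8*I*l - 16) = l - 8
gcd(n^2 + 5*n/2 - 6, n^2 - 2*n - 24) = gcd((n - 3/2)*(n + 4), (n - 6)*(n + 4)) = n + 4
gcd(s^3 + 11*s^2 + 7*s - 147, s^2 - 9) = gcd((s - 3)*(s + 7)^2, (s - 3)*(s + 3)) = s - 3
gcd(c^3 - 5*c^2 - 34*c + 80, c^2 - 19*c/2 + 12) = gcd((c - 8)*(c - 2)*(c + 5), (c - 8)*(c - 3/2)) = c - 8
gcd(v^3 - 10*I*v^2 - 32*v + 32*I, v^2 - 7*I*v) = 1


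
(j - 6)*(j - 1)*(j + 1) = j^3 - 6*j^2 - j + 6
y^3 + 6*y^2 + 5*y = y*(y + 1)*(y + 5)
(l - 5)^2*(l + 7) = l^3 - 3*l^2 - 45*l + 175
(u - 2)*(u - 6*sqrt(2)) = u^2 - 6*sqrt(2)*u - 2*u + 12*sqrt(2)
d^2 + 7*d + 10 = (d + 2)*(d + 5)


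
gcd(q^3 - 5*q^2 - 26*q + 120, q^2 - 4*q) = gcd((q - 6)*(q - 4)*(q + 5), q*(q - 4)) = q - 4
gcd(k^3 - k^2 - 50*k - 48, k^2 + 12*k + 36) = k + 6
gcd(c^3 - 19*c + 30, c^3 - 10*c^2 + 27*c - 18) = c - 3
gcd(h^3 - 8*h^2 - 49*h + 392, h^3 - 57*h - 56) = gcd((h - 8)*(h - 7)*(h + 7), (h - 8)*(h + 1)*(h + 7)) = h^2 - h - 56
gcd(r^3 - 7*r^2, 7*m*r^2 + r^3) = r^2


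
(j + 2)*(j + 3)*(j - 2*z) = j^3 - 2*j^2*z + 5*j^2 - 10*j*z + 6*j - 12*z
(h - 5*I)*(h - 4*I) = h^2 - 9*I*h - 20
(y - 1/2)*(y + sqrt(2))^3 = y^4 - y^3/2 + 3*sqrt(2)*y^3 - 3*sqrt(2)*y^2/2 + 6*y^2 - 3*y + 2*sqrt(2)*y - sqrt(2)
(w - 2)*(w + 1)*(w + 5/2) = w^3 + 3*w^2/2 - 9*w/2 - 5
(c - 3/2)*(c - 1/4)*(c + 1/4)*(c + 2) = c^4 + c^3/2 - 49*c^2/16 - c/32 + 3/16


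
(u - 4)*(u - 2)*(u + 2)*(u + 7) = u^4 + 3*u^3 - 32*u^2 - 12*u + 112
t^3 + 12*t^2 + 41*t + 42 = (t + 2)*(t + 3)*(t + 7)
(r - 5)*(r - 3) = r^2 - 8*r + 15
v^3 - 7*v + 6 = (v - 2)*(v - 1)*(v + 3)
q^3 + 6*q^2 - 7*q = q*(q - 1)*(q + 7)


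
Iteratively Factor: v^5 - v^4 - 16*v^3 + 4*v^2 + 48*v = (v + 2)*(v^4 - 3*v^3 - 10*v^2 + 24*v) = (v - 2)*(v + 2)*(v^3 - v^2 - 12*v) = v*(v - 2)*(v + 2)*(v^2 - v - 12) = v*(v - 4)*(v - 2)*(v + 2)*(v + 3)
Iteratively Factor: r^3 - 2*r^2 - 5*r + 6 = (r + 2)*(r^2 - 4*r + 3) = (r - 3)*(r + 2)*(r - 1)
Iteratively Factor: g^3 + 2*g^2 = (g + 2)*(g^2) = g*(g + 2)*(g)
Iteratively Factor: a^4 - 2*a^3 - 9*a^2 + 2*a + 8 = (a + 2)*(a^3 - 4*a^2 - a + 4) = (a - 1)*(a + 2)*(a^2 - 3*a - 4) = (a - 4)*(a - 1)*(a + 2)*(a + 1)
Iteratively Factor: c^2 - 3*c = (c)*(c - 3)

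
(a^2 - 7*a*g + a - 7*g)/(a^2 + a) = (a - 7*g)/a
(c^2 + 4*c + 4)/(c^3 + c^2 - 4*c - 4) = (c + 2)/(c^2 - c - 2)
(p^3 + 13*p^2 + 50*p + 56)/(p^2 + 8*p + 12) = (p^2 + 11*p + 28)/(p + 6)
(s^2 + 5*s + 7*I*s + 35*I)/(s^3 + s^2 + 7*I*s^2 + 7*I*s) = (s + 5)/(s*(s + 1))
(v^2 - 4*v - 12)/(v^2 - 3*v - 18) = (v + 2)/(v + 3)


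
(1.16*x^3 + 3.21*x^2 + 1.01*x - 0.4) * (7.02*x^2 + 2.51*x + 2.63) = 8.1432*x^5 + 25.4458*x^4 + 18.1981*x^3 + 8.1694*x^2 + 1.6523*x - 1.052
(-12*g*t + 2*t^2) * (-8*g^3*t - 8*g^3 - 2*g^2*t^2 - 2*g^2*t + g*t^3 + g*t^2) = 96*g^4*t^2 + 96*g^4*t + 8*g^3*t^3 + 8*g^3*t^2 - 16*g^2*t^4 - 16*g^2*t^3 + 2*g*t^5 + 2*g*t^4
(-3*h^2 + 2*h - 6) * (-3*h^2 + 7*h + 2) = 9*h^4 - 27*h^3 + 26*h^2 - 38*h - 12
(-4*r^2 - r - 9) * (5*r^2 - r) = -20*r^4 - r^3 - 44*r^2 + 9*r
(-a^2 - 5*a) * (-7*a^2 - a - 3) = 7*a^4 + 36*a^3 + 8*a^2 + 15*a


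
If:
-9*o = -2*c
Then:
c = 9*o/2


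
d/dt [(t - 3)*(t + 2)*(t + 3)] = 3*t^2 + 4*t - 9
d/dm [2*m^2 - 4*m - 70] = 4*m - 4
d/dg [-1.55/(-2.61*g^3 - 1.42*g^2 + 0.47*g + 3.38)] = (-12.1365*g^2 - 4.402*g + 0.7285)/(2.61*g^3 + 1.42*g^2 - 0.47*g - 3.38)^2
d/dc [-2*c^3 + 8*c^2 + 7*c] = -6*c^2 + 16*c + 7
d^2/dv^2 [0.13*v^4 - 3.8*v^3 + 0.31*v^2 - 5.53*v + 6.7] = 1.56*v^2 - 22.8*v + 0.62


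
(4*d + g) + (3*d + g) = 7*d + 2*g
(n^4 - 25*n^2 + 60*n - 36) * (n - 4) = n^5 - 4*n^4 - 25*n^3 + 160*n^2 - 276*n + 144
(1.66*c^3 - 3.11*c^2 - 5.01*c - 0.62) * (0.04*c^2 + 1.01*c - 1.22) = 0.0664*c^5 + 1.5522*c^4 - 5.3667*c^3 - 1.2907*c^2 + 5.486*c + 0.7564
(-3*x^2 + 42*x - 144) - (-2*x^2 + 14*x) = -x^2 + 28*x - 144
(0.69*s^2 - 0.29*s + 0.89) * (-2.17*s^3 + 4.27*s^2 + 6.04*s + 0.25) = -1.4973*s^5 + 3.5756*s^4 + 0.997999999999999*s^3 + 2.2212*s^2 + 5.3031*s + 0.2225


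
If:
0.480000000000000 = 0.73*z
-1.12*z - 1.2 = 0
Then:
No Solution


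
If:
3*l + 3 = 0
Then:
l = -1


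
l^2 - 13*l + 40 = (l - 8)*(l - 5)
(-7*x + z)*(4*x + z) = -28*x^2 - 3*x*z + z^2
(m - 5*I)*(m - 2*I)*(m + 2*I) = m^3 - 5*I*m^2 + 4*m - 20*I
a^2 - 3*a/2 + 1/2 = (a - 1)*(a - 1/2)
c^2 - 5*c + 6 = (c - 3)*(c - 2)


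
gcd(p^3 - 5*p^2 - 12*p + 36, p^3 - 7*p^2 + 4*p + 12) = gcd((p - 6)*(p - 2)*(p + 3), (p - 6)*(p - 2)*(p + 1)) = p^2 - 8*p + 12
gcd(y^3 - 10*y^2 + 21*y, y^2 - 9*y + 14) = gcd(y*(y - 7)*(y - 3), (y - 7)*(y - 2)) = y - 7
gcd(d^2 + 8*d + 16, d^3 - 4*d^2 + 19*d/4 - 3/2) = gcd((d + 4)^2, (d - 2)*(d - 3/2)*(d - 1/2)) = 1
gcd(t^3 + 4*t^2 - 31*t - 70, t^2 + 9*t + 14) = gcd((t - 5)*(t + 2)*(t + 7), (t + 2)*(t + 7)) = t^2 + 9*t + 14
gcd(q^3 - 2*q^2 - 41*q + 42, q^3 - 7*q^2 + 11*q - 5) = q - 1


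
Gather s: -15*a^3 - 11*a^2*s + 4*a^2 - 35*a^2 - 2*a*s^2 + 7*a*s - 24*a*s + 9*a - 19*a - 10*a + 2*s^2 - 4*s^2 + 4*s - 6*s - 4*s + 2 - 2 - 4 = -15*a^3 - 31*a^2 - 20*a + s^2*(-2*a - 2) + s*(-11*a^2 - 17*a - 6) - 4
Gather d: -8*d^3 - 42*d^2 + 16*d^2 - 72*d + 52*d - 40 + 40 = -8*d^3 - 26*d^2 - 20*d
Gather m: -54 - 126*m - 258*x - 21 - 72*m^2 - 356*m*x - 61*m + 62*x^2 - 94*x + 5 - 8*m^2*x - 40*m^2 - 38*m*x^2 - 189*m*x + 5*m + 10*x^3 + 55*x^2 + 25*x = m^2*(-8*x - 112) + m*(-38*x^2 - 545*x - 182) + 10*x^3 + 117*x^2 - 327*x - 70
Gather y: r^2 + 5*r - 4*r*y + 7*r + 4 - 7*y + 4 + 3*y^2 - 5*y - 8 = r^2 + 12*r + 3*y^2 + y*(-4*r - 12)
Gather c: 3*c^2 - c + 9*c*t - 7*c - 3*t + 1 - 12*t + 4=3*c^2 + c*(9*t - 8) - 15*t + 5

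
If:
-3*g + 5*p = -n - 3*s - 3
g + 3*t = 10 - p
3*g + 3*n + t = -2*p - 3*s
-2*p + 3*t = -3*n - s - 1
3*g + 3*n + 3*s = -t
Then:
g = 43/34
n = -15/4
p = 0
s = 103/68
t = 99/34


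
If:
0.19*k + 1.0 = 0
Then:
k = -5.26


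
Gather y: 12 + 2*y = 2*y + 12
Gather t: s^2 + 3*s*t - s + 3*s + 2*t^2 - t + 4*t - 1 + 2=s^2 + 2*s + 2*t^2 + t*(3*s + 3) + 1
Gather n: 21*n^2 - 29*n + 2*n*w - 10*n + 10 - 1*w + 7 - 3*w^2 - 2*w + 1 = 21*n^2 + n*(2*w - 39) - 3*w^2 - 3*w + 18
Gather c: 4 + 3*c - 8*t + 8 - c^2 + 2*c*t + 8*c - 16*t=-c^2 + c*(2*t + 11) - 24*t + 12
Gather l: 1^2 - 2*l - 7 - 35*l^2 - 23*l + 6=-35*l^2 - 25*l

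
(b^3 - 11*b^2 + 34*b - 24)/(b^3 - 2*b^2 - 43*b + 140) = (b^2 - 7*b + 6)/(b^2 + 2*b - 35)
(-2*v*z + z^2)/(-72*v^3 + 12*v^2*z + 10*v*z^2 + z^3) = z/(36*v^2 + 12*v*z + z^2)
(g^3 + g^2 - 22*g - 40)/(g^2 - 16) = (g^2 - 3*g - 10)/(g - 4)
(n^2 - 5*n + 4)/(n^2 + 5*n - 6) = (n - 4)/(n + 6)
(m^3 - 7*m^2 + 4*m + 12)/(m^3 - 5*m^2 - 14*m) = (-m^3 + 7*m^2 - 4*m - 12)/(m*(-m^2 + 5*m + 14))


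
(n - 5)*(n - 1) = n^2 - 6*n + 5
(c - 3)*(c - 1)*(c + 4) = c^3 - 13*c + 12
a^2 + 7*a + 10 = (a + 2)*(a + 5)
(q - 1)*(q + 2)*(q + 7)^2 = q^4 + 15*q^3 + 61*q^2 + 21*q - 98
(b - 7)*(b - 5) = b^2 - 12*b + 35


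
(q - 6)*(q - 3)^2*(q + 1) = q^4 - 11*q^3 + 33*q^2 - 9*q - 54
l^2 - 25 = (l - 5)*(l + 5)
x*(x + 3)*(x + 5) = x^3 + 8*x^2 + 15*x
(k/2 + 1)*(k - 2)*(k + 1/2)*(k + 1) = k^4/2 + 3*k^3/4 - 7*k^2/4 - 3*k - 1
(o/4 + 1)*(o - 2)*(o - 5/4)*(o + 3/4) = o^4/4 + 3*o^3/8 - 159*o^2/64 + 17*o/32 + 15/8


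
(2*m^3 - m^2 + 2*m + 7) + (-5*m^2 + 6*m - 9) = 2*m^3 - 6*m^2 + 8*m - 2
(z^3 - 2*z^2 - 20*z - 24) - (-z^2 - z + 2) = z^3 - z^2 - 19*z - 26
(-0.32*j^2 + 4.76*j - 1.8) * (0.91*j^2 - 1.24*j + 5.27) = -0.2912*j^4 + 4.7284*j^3 - 9.2268*j^2 + 27.3172*j - 9.486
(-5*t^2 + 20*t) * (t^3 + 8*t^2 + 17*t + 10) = -5*t^5 - 20*t^4 + 75*t^3 + 290*t^2 + 200*t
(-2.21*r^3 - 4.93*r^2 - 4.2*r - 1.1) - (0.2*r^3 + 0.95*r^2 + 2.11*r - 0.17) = -2.41*r^3 - 5.88*r^2 - 6.31*r - 0.93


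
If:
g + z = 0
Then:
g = -z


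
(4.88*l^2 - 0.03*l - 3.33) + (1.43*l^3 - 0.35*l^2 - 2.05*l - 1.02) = 1.43*l^3 + 4.53*l^2 - 2.08*l - 4.35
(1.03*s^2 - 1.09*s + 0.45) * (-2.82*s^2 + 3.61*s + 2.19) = -2.9046*s^4 + 6.7921*s^3 - 2.9482*s^2 - 0.7626*s + 0.9855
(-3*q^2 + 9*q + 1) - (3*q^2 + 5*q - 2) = -6*q^2 + 4*q + 3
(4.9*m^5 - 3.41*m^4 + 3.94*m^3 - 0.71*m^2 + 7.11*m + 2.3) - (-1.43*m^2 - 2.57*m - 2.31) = 4.9*m^5 - 3.41*m^4 + 3.94*m^3 + 0.72*m^2 + 9.68*m + 4.61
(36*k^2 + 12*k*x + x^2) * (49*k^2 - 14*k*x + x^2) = 1764*k^4 + 84*k^3*x - 83*k^2*x^2 - 2*k*x^3 + x^4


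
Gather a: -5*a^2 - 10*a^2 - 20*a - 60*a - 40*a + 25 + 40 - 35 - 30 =-15*a^2 - 120*a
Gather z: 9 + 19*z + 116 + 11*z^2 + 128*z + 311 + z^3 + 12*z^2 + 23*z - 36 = z^3 + 23*z^2 + 170*z + 400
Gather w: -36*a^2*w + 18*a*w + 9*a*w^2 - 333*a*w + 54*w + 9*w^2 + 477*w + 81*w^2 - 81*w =w^2*(9*a + 90) + w*(-36*a^2 - 315*a + 450)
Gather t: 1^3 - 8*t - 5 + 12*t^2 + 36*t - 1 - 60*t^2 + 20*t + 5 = -48*t^2 + 48*t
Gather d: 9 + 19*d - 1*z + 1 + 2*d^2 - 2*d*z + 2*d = 2*d^2 + d*(21 - 2*z) - z + 10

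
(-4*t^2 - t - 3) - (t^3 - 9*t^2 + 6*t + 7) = -t^3 + 5*t^2 - 7*t - 10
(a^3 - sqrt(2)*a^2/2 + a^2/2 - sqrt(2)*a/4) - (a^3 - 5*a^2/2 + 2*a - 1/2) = -sqrt(2)*a^2/2 + 3*a^2 - 2*a - sqrt(2)*a/4 + 1/2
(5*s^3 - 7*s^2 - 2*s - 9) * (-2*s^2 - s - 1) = -10*s^5 + 9*s^4 + 6*s^3 + 27*s^2 + 11*s + 9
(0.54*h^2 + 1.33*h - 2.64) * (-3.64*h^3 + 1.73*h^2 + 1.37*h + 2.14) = -1.9656*h^5 - 3.907*h^4 + 12.6503*h^3 - 1.5895*h^2 - 0.7706*h - 5.6496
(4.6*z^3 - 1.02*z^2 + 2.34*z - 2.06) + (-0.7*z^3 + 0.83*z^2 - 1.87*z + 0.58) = 3.9*z^3 - 0.19*z^2 + 0.47*z - 1.48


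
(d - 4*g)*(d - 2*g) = d^2 - 6*d*g + 8*g^2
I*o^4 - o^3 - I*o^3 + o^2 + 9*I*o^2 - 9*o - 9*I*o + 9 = (o - 3*I)*(o + I)*(o + 3*I)*(I*o - I)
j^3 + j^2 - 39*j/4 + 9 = (j - 3/2)^2*(j + 4)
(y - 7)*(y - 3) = y^2 - 10*y + 21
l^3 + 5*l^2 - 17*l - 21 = (l - 3)*(l + 1)*(l + 7)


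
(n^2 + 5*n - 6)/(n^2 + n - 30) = (n - 1)/(n - 5)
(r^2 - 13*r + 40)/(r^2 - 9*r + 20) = (r - 8)/(r - 4)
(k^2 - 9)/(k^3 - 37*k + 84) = (k + 3)/(k^2 + 3*k - 28)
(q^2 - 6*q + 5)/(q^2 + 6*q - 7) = (q - 5)/(q + 7)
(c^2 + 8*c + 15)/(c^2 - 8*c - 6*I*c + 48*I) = (c^2 + 8*c + 15)/(c^2 - 8*c - 6*I*c + 48*I)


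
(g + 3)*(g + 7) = g^2 + 10*g + 21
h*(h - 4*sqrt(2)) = h^2 - 4*sqrt(2)*h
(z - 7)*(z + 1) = z^2 - 6*z - 7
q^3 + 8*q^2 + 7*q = q*(q + 1)*(q + 7)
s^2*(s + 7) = s^3 + 7*s^2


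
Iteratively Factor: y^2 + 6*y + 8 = (y + 4)*(y + 2)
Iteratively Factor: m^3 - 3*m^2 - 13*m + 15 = (m - 1)*(m^2 - 2*m - 15) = (m - 1)*(m + 3)*(m - 5)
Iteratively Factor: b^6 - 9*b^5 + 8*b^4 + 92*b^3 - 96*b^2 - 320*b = (b + 2)*(b^5 - 11*b^4 + 30*b^3 + 32*b^2 - 160*b) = b*(b + 2)*(b^4 - 11*b^3 + 30*b^2 + 32*b - 160) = b*(b - 5)*(b + 2)*(b^3 - 6*b^2 + 32) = b*(b - 5)*(b + 2)^2*(b^2 - 8*b + 16) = b*(b - 5)*(b - 4)*(b + 2)^2*(b - 4)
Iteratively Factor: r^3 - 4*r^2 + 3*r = (r - 3)*(r^2 - r) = r*(r - 3)*(r - 1)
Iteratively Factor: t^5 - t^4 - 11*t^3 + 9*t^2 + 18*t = (t - 3)*(t^4 + 2*t^3 - 5*t^2 - 6*t) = (t - 3)*(t - 2)*(t^3 + 4*t^2 + 3*t) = (t - 3)*(t - 2)*(t + 3)*(t^2 + t) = t*(t - 3)*(t - 2)*(t + 3)*(t + 1)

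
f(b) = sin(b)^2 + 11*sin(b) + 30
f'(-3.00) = -10.61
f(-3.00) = 28.47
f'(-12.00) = 10.19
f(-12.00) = 36.19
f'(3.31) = -10.51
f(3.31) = 28.18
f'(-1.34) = 2.07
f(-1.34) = 20.24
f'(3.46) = -9.85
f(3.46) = 26.65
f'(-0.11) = 10.72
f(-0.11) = 28.80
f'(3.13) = -11.02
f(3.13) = 30.13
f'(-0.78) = 6.82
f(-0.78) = 22.76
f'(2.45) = -9.45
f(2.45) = 37.42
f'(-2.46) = -7.56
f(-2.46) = 23.47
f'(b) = 2*sin(b)*cos(b) + 11*cos(b)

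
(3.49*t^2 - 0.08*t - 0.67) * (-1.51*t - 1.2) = -5.2699*t^3 - 4.0672*t^2 + 1.1077*t + 0.804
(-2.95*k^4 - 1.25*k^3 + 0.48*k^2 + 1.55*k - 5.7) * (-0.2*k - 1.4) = 0.59*k^5 + 4.38*k^4 + 1.654*k^3 - 0.982*k^2 - 1.03*k + 7.98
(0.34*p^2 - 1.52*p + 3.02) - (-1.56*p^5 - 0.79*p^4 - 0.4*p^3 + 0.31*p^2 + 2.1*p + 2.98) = 1.56*p^5 + 0.79*p^4 + 0.4*p^3 + 0.03*p^2 - 3.62*p + 0.04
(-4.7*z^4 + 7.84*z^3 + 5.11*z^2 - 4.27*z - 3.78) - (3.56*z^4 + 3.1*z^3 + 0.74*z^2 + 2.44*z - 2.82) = -8.26*z^4 + 4.74*z^3 + 4.37*z^2 - 6.71*z - 0.96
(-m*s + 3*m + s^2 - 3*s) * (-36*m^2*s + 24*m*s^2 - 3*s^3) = 36*m^3*s^2 - 108*m^3*s - 60*m^2*s^3 + 180*m^2*s^2 + 27*m*s^4 - 81*m*s^3 - 3*s^5 + 9*s^4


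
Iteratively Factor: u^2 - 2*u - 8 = (u - 4)*(u + 2)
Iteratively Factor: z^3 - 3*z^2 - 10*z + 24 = (z + 3)*(z^2 - 6*z + 8) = (z - 2)*(z + 3)*(z - 4)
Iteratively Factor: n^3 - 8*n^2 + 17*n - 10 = (n - 5)*(n^2 - 3*n + 2) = (n - 5)*(n - 1)*(n - 2)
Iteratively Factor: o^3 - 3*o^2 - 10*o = (o - 5)*(o^2 + 2*o) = o*(o - 5)*(o + 2)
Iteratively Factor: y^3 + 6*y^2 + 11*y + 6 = (y + 1)*(y^2 + 5*y + 6) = (y + 1)*(y + 3)*(y + 2)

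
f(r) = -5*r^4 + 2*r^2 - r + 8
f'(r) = -20*r^3 + 4*r - 1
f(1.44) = -10.79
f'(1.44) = -54.96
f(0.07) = 7.94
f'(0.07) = -0.73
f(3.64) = -846.90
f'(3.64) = -951.01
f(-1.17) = 2.54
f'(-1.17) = 26.35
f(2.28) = -119.00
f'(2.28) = -228.93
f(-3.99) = -1223.42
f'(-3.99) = 1253.46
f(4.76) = -2518.28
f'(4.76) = -2138.96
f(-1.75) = -31.02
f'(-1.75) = 99.19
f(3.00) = -382.00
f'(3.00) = -529.00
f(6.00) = -6406.00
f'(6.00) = -4297.00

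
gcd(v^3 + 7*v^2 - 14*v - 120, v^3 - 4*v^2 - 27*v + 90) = v + 5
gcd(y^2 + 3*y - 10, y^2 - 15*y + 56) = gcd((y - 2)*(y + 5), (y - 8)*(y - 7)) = 1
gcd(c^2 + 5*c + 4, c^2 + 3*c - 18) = 1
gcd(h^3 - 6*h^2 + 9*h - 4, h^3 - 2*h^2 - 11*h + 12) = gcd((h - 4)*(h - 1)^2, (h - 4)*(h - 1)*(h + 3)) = h^2 - 5*h + 4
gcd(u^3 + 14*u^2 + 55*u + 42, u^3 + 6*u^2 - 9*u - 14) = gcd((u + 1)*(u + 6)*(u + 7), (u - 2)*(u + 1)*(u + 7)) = u^2 + 8*u + 7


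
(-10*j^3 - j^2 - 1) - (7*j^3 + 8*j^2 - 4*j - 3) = -17*j^3 - 9*j^2 + 4*j + 2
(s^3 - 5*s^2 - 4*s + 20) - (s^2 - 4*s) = s^3 - 6*s^2 + 20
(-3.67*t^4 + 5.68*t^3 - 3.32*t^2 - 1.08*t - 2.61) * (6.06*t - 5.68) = -22.2402*t^5 + 55.2664*t^4 - 52.3816*t^3 + 12.3128*t^2 - 9.6822*t + 14.8248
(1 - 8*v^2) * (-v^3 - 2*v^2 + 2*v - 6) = 8*v^5 + 16*v^4 - 17*v^3 + 46*v^2 + 2*v - 6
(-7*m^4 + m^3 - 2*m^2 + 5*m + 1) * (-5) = 35*m^4 - 5*m^3 + 10*m^2 - 25*m - 5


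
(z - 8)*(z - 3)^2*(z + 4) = z^4 - 10*z^3 + z^2 + 156*z - 288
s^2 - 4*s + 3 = (s - 3)*(s - 1)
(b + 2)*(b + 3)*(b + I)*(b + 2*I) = b^4 + 5*b^3 + 3*I*b^3 + 4*b^2 + 15*I*b^2 - 10*b + 18*I*b - 12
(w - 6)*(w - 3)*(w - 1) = w^3 - 10*w^2 + 27*w - 18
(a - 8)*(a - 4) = a^2 - 12*a + 32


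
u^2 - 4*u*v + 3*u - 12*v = (u + 3)*(u - 4*v)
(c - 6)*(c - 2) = c^2 - 8*c + 12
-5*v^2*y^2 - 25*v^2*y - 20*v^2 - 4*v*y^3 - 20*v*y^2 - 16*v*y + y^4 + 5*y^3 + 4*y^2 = (-5*v + y)*(v + y)*(y + 1)*(y + 4)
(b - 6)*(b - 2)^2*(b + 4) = b^4 - 6*b^3 - 12*b^2 + 88*b - 96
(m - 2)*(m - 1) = m^2 - 3*m + 2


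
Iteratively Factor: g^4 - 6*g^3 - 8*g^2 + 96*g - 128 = (g + 4)*(g^3 - 10*g^2 + 32*g - 32) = (g - 2)*(g + 4)*(g^2 - 8*g + 16) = (g - 4)*(g - 2)*(g + 4)*(g - 4)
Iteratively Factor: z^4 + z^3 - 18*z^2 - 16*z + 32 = (z - 1)*(z^3 + 2*z^2 - 16*z - 32) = (z - 1)*(z + 4)*(z^2 - 2*z - 8) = (z - 4)*(z - 1)*(z + 4)*(z + 2)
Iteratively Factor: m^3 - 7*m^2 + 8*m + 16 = (m + 1)*(m^2 - 8*m + 16) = (m - 4)*(m + 1)*(m - 4)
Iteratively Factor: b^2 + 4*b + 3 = (b + 1)*(b + 3)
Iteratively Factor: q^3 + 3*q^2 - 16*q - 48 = (q - 4)*(q^2 + 7*q + 12) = (q - 4)*(q + 4)*(q + 3)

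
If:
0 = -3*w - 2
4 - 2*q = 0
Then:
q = 2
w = -2/3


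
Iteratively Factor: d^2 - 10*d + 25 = (d - 5)*(d - 5)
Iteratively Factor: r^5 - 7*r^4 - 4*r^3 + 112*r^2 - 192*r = (r + 4)*(r^4 - 11*r^3 + 40*r^2 - 48*r) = (r - 3)*(r + 4)*(r^3 - 8*r^2 + 16*r) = r*(r - 3)*(r + 4)*(r^2 - 8*r + 16) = r*(r - 4)*(r - 3)*(r + 4)*(r - 4)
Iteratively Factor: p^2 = (p)*(p)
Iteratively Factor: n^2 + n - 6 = (n - 2)*(n + 3)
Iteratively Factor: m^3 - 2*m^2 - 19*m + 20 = (m - 5)*(m^2 + 3*m - 4) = (m - 5)*(m + 4)*(m - 1)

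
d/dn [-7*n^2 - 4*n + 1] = -14*n - 4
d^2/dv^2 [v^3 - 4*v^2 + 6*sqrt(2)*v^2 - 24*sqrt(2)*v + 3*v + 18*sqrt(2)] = 6*v - 8 + 12*sqrt(2)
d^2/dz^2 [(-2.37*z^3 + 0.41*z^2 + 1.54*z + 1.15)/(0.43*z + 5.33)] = (-0.876425999999999*z^3 - 32.590818*z^2 - 403.974558*z + 16.661516)/(0.079507*z^3 + 2.956551*z^2 + 36.647481*z + 151.419437)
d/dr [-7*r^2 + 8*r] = 8 - 14*r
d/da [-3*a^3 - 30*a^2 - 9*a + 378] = -9*a^2 - 60*a - 9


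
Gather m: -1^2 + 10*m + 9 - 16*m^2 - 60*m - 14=-16*m^2 - 50*m - 6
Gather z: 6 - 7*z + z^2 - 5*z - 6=z^2 - 12*z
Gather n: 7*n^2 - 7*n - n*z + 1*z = 7*n^2 + n*(-z - 7) + z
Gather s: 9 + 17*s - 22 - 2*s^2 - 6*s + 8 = -2*s^2 + 11*s - 5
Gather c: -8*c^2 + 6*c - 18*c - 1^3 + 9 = -8*c^2 - 12*c + 8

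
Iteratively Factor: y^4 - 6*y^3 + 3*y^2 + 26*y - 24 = (y - 4)*(y^3 - 2*y^2 - 5*y + 6) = (y - 4)*(y + 2)*(y^2 - 4*y + 3) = (y - 4)*(y - 3)*(y + 2)*(y - 1)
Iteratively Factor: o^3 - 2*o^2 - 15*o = (o)*(o^2 - 2*o - 15) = o*(o + 3)*(o - 5)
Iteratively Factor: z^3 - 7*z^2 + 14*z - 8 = (z - 1)*(z^2 - 6*z + 8) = (z - 4)*(z - 1)*(z - 2)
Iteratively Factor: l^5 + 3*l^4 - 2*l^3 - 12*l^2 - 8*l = (l + 2)*(l^4 + l^3 - 4*l^2 - 4*l) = (l - 2)*(l + 2)*(l^3 + 3*l^2 + 2*l) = (l - 2)*(l + 2)^2*(l^2 + l) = (l - 2)*(l + 1)*(l + 2)^2*(l)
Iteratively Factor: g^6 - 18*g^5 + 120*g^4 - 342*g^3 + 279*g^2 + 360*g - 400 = (g - 5)*(g^5 - 13*g^4 + 55*g^3 - 67*g^2 - 56*g + 80) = (g - 5)*(g - 4)*(g^4 - 9*g^3 + 19*g^2 + 9*g - 20) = (g - 5)*(g - 4)*(g + 1)*(g^3 - 10*g^2 + 29*g - 20) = (g - 5)*(g - 4)^2*(g + 1)*(g^2 - 6*g + 5) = (g - 5)^2*(g - 4)^2*(g + 1)*(g - 1)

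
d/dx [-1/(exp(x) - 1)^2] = 2*exp(x)/(exp(x) - 1)^3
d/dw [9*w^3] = 27*w^2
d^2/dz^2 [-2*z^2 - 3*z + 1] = -4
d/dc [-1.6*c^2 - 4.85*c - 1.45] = -3.2*c - 4.85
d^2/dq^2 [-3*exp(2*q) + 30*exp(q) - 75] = (30 - 12*exp(q))*exp(q)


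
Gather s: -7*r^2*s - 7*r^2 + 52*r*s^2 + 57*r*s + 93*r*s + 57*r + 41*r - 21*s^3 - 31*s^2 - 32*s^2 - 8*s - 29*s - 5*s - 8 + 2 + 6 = -7*r^2 + 98*r - 21*s^3 + s^2*(52*r - 63) + s*(-7*r^2 + 150*r - 42)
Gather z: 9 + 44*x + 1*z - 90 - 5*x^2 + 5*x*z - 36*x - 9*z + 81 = -5*x^2 + 8*x + z*(5*x - 8)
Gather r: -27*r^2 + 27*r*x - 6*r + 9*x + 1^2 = -27*r^2 + r*(27*x - 6) + 9*x + 1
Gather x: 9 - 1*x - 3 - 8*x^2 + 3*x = -8*x^2 + 2*x + 6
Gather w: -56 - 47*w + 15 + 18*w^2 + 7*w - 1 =18*w^2 - 40*w - 42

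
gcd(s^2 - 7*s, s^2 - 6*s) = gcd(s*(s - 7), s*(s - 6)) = s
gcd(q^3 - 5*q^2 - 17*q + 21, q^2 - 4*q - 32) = 1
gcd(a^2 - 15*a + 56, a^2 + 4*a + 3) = 1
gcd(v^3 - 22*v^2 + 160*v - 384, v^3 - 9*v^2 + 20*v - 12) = v - 6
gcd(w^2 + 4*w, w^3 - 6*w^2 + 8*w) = w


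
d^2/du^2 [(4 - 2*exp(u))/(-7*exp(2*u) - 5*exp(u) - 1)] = 2*(49*exp(4*u) - 427*exp(3*u) - 252*exp(2*u) + exp(u) + 11)*exp(u)/(343*exp(6*u) + 735*exp(5*u) + 672*exp(4*u) + 335*exp(3*u) + 96*exp(2*u) + 15*exp(u) + 1)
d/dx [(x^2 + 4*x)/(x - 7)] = (x^2 - 14*x - 28)/(x^2 - 14*x + 49)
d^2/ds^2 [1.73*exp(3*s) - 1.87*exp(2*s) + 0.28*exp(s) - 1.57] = (15.57*exp(2*s) - 7.48*exp(s) + 0.28)*exp(s)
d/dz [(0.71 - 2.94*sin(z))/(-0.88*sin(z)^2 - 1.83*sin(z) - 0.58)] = (-2.5872*sin(z)^2 + 1.2496*sin(z) + 3.0045)*cos(z)/(0.7744*sin(z)^4 + 3.2208*sin(z)^3 + 4.3697*sin(z)^2 + 2.1228*sin(z) + 0.3364)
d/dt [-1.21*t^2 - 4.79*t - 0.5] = -2.42*t - 4.79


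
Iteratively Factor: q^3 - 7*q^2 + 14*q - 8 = (q - 4)*(q^2 - 3*q + 2) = (q - 4)*(q - 1)*(q - 2)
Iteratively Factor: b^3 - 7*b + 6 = (b + 3)*(b^2 - 3*b + 2) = (b - 2)*(b + 3)*(b - 1)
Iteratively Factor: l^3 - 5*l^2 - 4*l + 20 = (l - 5)*(l^2 - 4) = (l - 5)*(l + 2)*(l - 2)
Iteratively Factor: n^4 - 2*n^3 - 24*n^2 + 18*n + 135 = (n - 5)*(n^3 + 3*n^2 - 9*n - 27) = (n - 5)*(n + 3)*(n^2 - 9) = (n - 5)*(n + 3)^2*(n - 3)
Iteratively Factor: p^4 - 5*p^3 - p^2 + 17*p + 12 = (p - 4)*(p^3 - p^2 - 5*p - 3) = (p - 4)*(p - 3)*(p^2 + 2*p + 1) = (p - 4)*(p - 3)*(p + 1)*(p + 1)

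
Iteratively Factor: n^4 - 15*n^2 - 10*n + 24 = (n - 1)*(n^3 + n^2 - 14*n - 24) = (n - 1)*(n + 3)*(n^2 - 2*n - 8) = (n - 1)*(n + 2)*(n + 3)*(n - 4)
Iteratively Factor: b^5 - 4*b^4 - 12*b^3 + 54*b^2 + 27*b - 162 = (b + 2)*(b^4 - 6*b^3 + 54*b - 81) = (b - 3)*(b + 2)*(b^3 - 3*b^2 - 9*b + 27) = (b - 3)^2*(b + 2)*(b^2 - 9) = (b - 3)^2*(b + 2)*(b + 3)*(b - 3)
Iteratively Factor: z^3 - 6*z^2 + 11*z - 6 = (z - 1)*(z^2 - 5*z + 6) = (z - 3)*(z - 1)*(z - 2)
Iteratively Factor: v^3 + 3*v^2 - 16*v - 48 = (v - 4)*(v^2 + 7*v + 12) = (v - 4)*(v + 4)*(v + 3)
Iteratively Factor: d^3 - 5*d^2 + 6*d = (d - 3)*(d^2 - 2*d) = d*(d - 3)*(d - 2)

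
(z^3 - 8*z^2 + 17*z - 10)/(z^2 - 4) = (z^2 - 6*z + 5)/(z + 2)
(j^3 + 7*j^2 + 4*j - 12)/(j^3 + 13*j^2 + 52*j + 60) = (j - 1)/(j + 5)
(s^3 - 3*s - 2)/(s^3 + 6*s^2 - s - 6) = (s^2 - s - 2)/(s^2 + 5*s - 6)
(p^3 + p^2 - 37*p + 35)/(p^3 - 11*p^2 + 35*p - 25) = (p + 7)/(p - 5)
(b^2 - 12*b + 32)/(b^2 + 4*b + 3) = (b^2 - 12*b + 32)/(b^2 + 4*b + 3)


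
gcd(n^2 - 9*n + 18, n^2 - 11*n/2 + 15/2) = n - 3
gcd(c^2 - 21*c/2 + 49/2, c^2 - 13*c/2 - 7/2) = c - 7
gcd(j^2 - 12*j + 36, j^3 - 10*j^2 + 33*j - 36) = 1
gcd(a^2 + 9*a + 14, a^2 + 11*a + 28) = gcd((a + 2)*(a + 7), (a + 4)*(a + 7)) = a + 7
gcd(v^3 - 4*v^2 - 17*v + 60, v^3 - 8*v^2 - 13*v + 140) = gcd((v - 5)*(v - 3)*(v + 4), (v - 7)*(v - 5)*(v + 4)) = v^2 - v - 20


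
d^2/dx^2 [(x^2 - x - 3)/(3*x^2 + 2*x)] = 6*(-5*x^3 - 27*x^2 - 18*x - 4)/(x^3*(27*x^3 + 54*x^2 + 36*x + 8))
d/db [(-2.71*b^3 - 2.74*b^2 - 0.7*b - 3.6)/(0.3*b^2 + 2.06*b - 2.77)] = (-0.813*b^4 - 11.1652*b^3 + 17.0857*b^2 + 17.3396*b + 9.355)/(0.09*b^4 + 1.236*b^3 + 2.5816*b^2 - 11.4124*b + 7.6729)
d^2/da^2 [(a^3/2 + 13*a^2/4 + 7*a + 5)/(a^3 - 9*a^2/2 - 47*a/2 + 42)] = (88*a^6 + 900*a^5 + 618*a^4 - 12837*a^3 - 23208*a^2 + 121140*a + 261572)/(8*a^9 - 108*a^8 - 78*a^7 + 5355*a^6 - 7239*a^5 - 86607*a^4 + 151705*a^3 + 366156*a^2 - 994896*a + 592704)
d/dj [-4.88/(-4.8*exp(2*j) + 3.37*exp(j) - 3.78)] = (16.4456 - 46.848*exp(j))*exp(j)/(4.8*exp(2*j) - 3.37*exp(j) + 3.78)^2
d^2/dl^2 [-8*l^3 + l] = -48*l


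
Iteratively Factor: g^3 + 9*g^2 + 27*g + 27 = (g + 3)*(g^2 + 6*g + 9) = (g + 3)^2*(g + 3)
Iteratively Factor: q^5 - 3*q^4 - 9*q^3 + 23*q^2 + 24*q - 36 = (q - 1)*(q^4 - 2*q^3 - 11*q^2 + 12*q + 36) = (q - 3)*(q - 1)*(q^3 + q^2 - 8*q - 12) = (q - 3)^2*(q - 1)*(q^2 + 4*q + 4) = (q - 3)^2*(q - 1)*(q + 2)*(q + 2)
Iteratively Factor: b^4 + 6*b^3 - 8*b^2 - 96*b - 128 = (b + 4)*(b^3 + 2*b^2 - 16*b - 32) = (b + 4)^2*(b^2 - 2*b - 8) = (b - 4)*(b + 4)^2*(b + 2)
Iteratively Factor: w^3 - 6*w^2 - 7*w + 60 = (w - 5)*(w^2 - w - 12) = (w - 5)*(w + 3)*(w - 4)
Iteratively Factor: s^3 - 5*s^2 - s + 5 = (s - 5)*(s^2 - 1) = (s - 5)*(s - 1)*(s + 1)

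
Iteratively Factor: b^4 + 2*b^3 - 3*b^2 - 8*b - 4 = (b + 2)*(b^3 - 3*b - 2) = (b + 1)*(b + 2)*(b^2 - b - 2) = (b - 2)*(b + 1)*(b + 2)*(b + 1)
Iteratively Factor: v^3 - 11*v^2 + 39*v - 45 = (v - 3)*(v^2 - 8*v + 15) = (v - 5)*(v - 3)*(v - 3)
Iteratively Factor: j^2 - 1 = (j + 1)*(j - 1)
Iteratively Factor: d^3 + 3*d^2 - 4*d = (d)*(d^2 + 3*d - 4) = d*(d - 1)*(d + 4)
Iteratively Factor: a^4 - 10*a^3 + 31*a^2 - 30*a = (a - 3)*(a^3 - 7*a^2 + 10*a) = a*(a - 3)*(a^2 - 7*a + 10) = a*(a - 5)*(a - 3)*(a - 2)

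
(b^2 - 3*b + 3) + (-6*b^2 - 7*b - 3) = -5*b^2 - 10*b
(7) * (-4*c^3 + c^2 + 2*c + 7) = -28*c^3 + 7*c^2 + 14*c + 49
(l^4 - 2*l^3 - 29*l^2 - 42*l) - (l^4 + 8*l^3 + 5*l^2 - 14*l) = -10*l^3 - 34*l^2 - 28*l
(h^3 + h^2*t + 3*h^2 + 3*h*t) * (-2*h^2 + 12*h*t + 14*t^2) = -2*h^5 + 10*h^4*t - 6*h^4 + 26*h^3*t^2 + 30*h^3*t + 14*h^2*t^3 + 78*h^2*t^2 + 42*h*t^3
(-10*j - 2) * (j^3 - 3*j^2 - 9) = -10*j^4 + 28*j^3 + 6*j^2 + 90*j + 18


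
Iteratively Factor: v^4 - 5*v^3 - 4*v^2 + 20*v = (v)*(v^3 - 5*v^2 - 4*v + 20) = v*(v - 2)*(v^2 - 3*v - 10) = v*(v - 2)*(v + 2)*(v - 5)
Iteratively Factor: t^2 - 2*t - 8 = (t - 4)*(t + 2)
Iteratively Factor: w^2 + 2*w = (w)*(w + 2)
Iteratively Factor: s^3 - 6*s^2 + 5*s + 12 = (s - 4)*(s^2 - 2*s - 3) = (s - 4)*(s + 1)*(s - 3)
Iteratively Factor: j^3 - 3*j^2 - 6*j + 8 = (j + 2)*(j^2 - 5*j + 4) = (j - 1)*(j + 2)*(j - 4)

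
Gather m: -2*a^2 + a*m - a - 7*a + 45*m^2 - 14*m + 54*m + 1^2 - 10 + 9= -2*a^2 - 8*a + 45*m^2 + m*(a + 40)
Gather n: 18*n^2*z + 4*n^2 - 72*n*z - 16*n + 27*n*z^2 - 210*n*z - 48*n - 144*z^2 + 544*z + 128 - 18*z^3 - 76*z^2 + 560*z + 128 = n^2*(18*z + 4) + n*(27*z^2 - 282*z - 64) - 18*z^3 - 220*z^2 + 1104*z + 256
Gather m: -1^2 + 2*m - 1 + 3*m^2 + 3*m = 3*m^2 + 5*m - 2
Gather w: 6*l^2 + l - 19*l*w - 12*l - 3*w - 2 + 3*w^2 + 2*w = 6*l^2 - 11*l + 3*w^2 + w*(-19*l - 1) - 2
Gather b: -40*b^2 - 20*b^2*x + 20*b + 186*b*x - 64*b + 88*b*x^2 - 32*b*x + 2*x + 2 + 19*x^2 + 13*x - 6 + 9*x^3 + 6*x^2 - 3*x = b^2*(-20*x - 40) + b*(88*x^2 + 154*x - 44) + 9*x^3 + 25*x^2 + 12*x - 4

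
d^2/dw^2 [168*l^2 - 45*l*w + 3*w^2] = 6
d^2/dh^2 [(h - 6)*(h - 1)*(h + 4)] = 6*h - 6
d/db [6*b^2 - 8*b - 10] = 12*b - 8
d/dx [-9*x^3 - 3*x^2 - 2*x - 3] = -27*x^2 - 6*x - 2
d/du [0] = 0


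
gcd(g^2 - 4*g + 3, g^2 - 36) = 1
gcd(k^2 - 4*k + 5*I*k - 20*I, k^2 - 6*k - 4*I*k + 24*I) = 1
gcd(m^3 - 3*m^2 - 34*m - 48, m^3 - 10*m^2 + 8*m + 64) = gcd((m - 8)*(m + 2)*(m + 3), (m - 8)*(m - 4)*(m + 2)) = m^2 - 6*m - 16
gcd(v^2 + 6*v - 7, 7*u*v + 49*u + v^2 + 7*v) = v + 7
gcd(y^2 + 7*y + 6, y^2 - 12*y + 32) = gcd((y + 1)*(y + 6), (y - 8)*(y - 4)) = 1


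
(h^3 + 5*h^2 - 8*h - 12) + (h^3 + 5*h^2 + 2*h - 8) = 2*h^3 + 10*h^2 - 6*h - 20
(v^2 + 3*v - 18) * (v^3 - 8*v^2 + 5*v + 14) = v^5 - 5*v^4 - 37*v^3 + 173*v^2 - 48*v - 252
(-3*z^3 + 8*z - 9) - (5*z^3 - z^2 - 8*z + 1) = -8*z^3 + z^2 + 16*z - 10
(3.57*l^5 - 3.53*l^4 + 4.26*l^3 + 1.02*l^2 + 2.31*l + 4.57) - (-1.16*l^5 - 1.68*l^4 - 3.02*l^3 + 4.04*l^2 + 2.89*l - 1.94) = 4.73*l^5 - 1.85*l^4 + 7.28*l^3 - 3.02*l^2 - 0.58*l + 6.51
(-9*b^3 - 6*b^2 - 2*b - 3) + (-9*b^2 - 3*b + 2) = -9*b^3 - 15*b^2 - 5*b - 1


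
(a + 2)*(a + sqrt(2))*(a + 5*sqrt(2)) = a^3 + 2*a^2 + 6*sqrt(2)*a^2 + 10*a + 12*sqrt(2)*a + 20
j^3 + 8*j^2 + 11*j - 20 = (j - 1)*(j + 4)*(j + 5)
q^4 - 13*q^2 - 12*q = q*(q - 4)*(q + 1)*(q + 3)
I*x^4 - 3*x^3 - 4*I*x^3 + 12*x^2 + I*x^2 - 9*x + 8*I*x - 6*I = (x - 3)*(x + I)*(x + 2*I)*(I*x - I)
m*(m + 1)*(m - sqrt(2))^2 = m^4 - 2*sqrt(2)*m^3 + m^3 - 2*sqrt(2)*m^2 + 2*m^2 + 2*m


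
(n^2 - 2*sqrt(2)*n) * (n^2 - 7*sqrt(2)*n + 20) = n^4 - 9*sqrt(2)*n^3 + 48*n^2 - 40*sqrt(2)*n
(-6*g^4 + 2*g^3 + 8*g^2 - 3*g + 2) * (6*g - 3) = -36*g^5 + 30*g^4 + 42*g^3 - 42*g^2 + 21*g - 6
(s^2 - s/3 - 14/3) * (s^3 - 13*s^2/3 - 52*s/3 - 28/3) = s^5 - 14*s^4/3 - 185*s^3/9 + 50*s^2/3 + 84*s + 392/9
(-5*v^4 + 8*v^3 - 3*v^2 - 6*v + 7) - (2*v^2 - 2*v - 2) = -5*v^4 + 8*v^3 - 5*v^2 - 4*v + 9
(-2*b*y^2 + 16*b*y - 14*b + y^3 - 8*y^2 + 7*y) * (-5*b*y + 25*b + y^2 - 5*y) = 10*b^2*y^3 - 130*b^2*y^2 + 470*b^2*y - 350*b^2 - 7*b*y^4 + 91*b*y^3 - 329*b*y^2 + 245*b*y + y^5 - 13*y^4 + 47*y^3 - 35*y^2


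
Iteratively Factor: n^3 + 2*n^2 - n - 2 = (n - 1)*(n^2 + 3*n + 2) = (n - 1)*(n + 2)*(n + 1)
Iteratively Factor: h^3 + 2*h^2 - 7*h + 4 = (h - 1)*(h^2 + 3*h - 4) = (h - 1)*(h + 4)*(h - 1)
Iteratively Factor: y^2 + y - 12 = (y - 3)*(y + 4)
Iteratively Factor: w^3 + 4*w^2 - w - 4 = (w + 1)*(w^2 + 3*w - 4) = (w - 1)*(w + 1)*(w + 4)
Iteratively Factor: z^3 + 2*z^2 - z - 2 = (z + 1)*(z^2 + z - 2) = (z - 1)*(z + 1)*(z + 2)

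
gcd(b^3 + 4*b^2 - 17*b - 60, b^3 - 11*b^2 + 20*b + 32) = b - 4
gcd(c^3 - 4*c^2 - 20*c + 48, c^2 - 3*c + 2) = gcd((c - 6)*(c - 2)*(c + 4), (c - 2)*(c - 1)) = c - 2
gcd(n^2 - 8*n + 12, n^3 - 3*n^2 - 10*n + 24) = n - 2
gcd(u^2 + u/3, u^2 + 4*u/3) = u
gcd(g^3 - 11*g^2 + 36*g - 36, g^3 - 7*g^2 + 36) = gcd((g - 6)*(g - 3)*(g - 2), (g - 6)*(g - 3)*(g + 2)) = g^2 - 9*g + 18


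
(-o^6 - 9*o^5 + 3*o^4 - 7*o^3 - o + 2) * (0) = 0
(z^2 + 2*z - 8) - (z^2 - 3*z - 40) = 5*z + 32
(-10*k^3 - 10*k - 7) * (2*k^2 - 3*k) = -20*k^5 + 30*k^4 - 20*k^3 + 16*k^2 + 21*k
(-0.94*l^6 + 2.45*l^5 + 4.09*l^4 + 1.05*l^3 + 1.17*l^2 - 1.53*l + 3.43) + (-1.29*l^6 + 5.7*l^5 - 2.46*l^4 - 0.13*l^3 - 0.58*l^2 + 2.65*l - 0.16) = -2.23*l^6 + 8.15*l^5 + 1.63*l^4 + 0.92*l^3 + 0.59*l^2 + 1.12*l + 3.27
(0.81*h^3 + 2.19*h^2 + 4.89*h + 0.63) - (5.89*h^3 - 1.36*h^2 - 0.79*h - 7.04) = -5.08*h^3 + 3.55*h^2 + 5.68*h + 7.67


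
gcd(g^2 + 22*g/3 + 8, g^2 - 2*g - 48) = g + 6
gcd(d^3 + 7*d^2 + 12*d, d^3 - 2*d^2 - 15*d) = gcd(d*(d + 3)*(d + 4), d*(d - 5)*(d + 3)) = d^2 + 3*d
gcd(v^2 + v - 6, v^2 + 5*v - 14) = v - 2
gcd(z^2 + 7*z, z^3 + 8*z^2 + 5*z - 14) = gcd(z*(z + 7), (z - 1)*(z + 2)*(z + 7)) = z + 7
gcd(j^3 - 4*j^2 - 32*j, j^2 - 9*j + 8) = j - 8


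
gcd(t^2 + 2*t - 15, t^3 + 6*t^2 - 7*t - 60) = t^2 + 2*t - 15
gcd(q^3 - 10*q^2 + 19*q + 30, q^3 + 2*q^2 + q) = q + 1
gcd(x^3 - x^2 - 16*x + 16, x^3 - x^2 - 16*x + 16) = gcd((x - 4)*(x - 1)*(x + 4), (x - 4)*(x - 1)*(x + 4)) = x^3 - x^2 - 16*x + 16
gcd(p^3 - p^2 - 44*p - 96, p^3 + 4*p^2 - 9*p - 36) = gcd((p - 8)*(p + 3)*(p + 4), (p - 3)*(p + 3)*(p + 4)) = p^2 + 7*p + 12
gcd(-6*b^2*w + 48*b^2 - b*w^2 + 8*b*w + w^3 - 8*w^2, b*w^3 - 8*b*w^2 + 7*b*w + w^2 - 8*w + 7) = 1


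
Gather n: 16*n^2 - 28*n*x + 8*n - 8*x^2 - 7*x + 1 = 16*n^2 + n*(8 - 28*x) - 8*x^2 - 7*x + 1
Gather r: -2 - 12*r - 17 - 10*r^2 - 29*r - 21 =-10*r^2 - 41*r - 40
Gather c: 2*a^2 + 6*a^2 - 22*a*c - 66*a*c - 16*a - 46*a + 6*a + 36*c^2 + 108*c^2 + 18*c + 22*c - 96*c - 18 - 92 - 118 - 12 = 8*a^2 - 56*a + 144*c^2 + c*(-88*a - 56) - 240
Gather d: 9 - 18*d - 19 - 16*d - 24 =-34*d - 34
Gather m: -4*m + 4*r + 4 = -4*m + 4*r + 4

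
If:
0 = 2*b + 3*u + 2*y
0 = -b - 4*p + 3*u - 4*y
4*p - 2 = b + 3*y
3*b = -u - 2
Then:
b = -58/71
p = 57/142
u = 32/71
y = 10/71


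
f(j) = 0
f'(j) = 0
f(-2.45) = 0.00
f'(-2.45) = 0.00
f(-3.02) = 0.00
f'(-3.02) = 0.00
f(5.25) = 0.00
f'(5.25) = 0.00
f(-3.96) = 0.00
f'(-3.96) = 0.00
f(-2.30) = 0.00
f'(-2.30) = 0.00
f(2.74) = 0.00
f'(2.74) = 0.00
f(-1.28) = 0.00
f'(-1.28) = 0.00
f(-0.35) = 0.00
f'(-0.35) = 0.00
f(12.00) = 0.00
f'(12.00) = 0.00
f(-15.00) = 0.00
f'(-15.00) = 0.00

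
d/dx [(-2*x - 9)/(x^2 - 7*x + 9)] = (2*x^2 + 18*x - 81)/(x^4 - 14*x^3 + 67*x^2 - 126*x + 81)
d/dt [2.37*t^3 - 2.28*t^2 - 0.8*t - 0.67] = 7.11*t^2 - 4.56*t - 0.8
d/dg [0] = 0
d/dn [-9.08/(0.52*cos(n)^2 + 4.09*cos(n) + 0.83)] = -(9.4432*cos(n) + 37.1372)*sin(n)/(0.52*cos(n)^2 + 4.09*cos(n) + 0.83)^2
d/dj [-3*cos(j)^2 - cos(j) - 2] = (6*cos(j) + 1)*sin(j)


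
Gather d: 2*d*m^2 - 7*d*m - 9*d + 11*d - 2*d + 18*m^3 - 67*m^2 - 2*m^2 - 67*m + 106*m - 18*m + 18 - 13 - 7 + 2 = d*(2*m^2 - 7*m) + 18*m^3 - 69*m^2 + 21*m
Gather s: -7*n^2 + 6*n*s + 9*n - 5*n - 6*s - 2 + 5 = -7*n^2 + 4*n + s*(6*n - 6) + 3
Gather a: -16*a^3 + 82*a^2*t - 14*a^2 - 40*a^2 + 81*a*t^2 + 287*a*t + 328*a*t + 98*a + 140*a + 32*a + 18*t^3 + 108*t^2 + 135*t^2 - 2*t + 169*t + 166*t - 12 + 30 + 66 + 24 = -16*a^3 + a^2*(82*t - 54) + a*(81*t^2 + 615*t + 270) + 18*t^3 + 243*t^2 + 333*t + 108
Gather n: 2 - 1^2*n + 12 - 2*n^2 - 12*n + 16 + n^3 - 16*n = n^3 - 2*n^2 - 29*n + 30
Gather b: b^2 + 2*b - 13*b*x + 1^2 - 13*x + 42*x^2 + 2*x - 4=b^2 + b*(2 - 13*x) + 42*x^2 - 11*x - 3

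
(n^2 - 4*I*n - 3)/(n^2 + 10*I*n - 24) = (n^2 - 4*I*n - 3)/(n^2 + 10*I*n - 24)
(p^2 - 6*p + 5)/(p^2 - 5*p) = (p - 1)/p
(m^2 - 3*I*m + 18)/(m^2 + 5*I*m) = (m^2 - 3*I*m + 18)/(m*(m + 5*I))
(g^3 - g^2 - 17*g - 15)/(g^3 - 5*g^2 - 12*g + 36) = (g^2 - 4*g - 5)/(g^2 - 8*g + 12)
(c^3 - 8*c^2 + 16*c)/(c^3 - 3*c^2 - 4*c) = (c - 4)/(c + 1)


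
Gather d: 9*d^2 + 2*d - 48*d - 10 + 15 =9*d^2 - 46*d + 5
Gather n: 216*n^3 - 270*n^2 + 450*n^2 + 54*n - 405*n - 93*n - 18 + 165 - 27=216*n^3 + 180*n^2 - 444*n + 120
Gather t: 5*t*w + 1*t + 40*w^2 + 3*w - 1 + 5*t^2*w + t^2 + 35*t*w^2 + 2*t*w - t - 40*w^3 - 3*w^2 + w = t^2*(5*w + 1) + t*(35*w^2 + 7*w) - 40*w^3 + 37*w^2 + 4*w - 1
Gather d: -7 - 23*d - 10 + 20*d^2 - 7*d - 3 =20*d^2 - 30*d - 20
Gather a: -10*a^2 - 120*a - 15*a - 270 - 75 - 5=-10*a^2 - 135*a - 350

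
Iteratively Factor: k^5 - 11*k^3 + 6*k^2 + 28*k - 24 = (k + 3)*(k^4 - 3*k^3 - 2*k^2 + 12*k - 8) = (k - 2)*(k + 3)*(k^3 - k^2 - 4*k + 4) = (k - 2)*(k - 1)*(k + 3)*(k^2 - 4) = (k - 2)^2*(k - 1)*(k + 3)*(k + 2)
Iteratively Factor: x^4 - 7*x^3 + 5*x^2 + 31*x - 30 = (x - 1)*(x^3 - 6*x^2 - x + 30) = (x - 3)*(x - 1)*(x^2 - 3*x - 10) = (x - 3)*(x - 1)*(x + 2)*(x - 5)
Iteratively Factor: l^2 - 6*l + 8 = (l - 2)*(l - 4)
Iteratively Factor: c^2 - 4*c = (c - 4)*(c)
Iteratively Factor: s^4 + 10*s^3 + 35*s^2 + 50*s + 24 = (s + 1)*(s^3 + 9*s^2 + 26*s + 24) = (s + 1)*(s + 2)*(s^2 + 7*s + 12) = (s + 1)*(s + 2)*(s + 4)*(s + 3)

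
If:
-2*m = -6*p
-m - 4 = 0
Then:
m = -4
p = -4/3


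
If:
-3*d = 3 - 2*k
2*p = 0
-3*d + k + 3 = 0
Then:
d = 3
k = 6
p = 0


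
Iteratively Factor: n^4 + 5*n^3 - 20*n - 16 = (n + 1)*(n^3 + 4*n^2 - 4*n - 16) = (n + 1)*(n + 2)*(n^2 + 2*n - 8) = (n - 2)*(n + 1)*(n + 2)*(n + 4)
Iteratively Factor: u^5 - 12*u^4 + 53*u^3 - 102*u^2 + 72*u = (u - 3)*(u^4 - 9*u^3 + 26*u^2 - 24*u) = (u - 3)^2*(u^3 - 6*u^2 + 8*u) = (u - 3)^2*(u - 2)*(u^2 - 4*u) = u*(u - 3)^2*(u - 2)*(u - 4)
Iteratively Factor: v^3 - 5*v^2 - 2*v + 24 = (v + 2)*(v^2 - 7*v + 12) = (v - 3)*(v + 2)*(v - 4)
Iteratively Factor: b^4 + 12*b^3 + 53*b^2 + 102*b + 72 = (b + 3)*(b^3 + 9*b^2 + 26*b + 24) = (b + 2)*(b + 3)*(b^2 + 7*b + 12) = (b + 2)*(b + 3)^2*(b + 4)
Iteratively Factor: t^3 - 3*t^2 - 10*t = (t + 2)*(t^2 - 5*t) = (t - 5)*(t + 2)*(t)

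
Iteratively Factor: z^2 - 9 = (z - 3)*(z + 3)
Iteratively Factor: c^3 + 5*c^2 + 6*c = (c + 2)*(c^2 + 3*c) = c*(c + 2)*(c + 3)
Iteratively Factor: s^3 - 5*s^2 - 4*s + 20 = (s - 2)*(s^2 - 3*s - 10) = (s - 2)*(s + 2)*(s - 5)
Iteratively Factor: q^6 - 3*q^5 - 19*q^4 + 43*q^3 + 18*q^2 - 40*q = (q)*(q^5 - 3*q^4 - 19*q^3 + 43*q^2 + 18*q - 40) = q*(q - 1)*(q^4 - 2*q^3 - 21*q^2 + 22*q + 40) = q*(q - 2)*(q - 1)*(q^3 - 21*q - 20) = q*(q - 2)*(q - 1)*(q + 1)*(q^2 - q - 20) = q*(q - 5)*(q - 2)*(q - 1)*(q + 1)*(q + 4)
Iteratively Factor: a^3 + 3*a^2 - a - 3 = (a + 3)*(a^2 - 1) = (a + 1)*(a + 3)*(a - 1)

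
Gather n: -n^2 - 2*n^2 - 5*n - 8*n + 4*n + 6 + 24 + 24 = -3*n^2 - 9*n + 54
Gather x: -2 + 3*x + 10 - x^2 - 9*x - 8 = -x^2 - 6*x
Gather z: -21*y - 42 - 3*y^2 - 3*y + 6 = -3*y^2 - 24*y - 36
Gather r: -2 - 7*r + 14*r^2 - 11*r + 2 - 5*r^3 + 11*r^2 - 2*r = -5*r^3 + 25*r^2 - 20*r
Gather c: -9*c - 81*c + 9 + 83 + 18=110 - 90*c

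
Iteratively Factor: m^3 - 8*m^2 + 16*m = (m)*(m^2 - 8*m + 16) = m*(m - 4)*(m - 4)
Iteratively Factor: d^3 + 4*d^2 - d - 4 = (d - 1)*(d^2 + 5*d + 4) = (d - 1)*(d + 1)*(d + 4)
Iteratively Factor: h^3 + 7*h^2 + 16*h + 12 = (h + 3)*(h^2 + 4*h + 4) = (h + 2)*(h + 3)*(h + 2)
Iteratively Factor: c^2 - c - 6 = (c + 2)*(c - 3)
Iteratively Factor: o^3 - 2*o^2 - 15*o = (o - 5)*(o^2 + 3*o) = o*(o - 5)*(o + 3)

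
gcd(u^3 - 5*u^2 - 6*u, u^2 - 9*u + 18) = u - 6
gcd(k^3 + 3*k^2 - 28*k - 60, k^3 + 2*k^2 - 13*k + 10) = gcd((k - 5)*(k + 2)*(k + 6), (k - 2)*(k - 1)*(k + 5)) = 1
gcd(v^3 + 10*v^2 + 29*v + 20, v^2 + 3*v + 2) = v + 1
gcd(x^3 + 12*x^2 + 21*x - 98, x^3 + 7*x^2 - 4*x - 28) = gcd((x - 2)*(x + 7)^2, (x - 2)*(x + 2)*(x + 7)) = x^2 + 5*x - 14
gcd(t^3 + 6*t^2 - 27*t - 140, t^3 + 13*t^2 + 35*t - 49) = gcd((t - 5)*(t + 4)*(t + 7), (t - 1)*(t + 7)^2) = t + 7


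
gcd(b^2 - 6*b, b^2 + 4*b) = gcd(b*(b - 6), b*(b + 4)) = b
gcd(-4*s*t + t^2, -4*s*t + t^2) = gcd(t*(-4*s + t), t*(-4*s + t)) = 4*s*t - t^2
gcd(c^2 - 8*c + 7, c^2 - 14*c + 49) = c - 7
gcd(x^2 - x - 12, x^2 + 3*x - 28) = x - 4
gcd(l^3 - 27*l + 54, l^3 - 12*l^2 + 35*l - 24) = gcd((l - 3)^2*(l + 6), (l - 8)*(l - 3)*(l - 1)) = l - 3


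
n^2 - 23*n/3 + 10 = (n - 6)*(n - 5/3)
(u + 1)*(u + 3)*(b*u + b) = b*u^3 + 5*b*u^2 + 7*b*u + 3*b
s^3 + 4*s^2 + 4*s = s*(s + 2)^2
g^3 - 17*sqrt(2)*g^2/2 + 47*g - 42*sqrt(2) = (g - 7*sqrt(2)/2)*(g - 3*sqrt(2))*(g - 2*sqrt(2))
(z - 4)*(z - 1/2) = z^2 - 9*z/2 + 2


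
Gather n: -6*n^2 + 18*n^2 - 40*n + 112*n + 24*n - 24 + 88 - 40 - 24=12*n^2 + 96*n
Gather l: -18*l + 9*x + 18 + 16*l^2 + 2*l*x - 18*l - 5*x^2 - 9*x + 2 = 16*l^2 + l*(2*x - 36) - 5*x^2 + 20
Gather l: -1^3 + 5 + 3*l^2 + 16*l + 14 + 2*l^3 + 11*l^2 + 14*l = 2*l^3 + 14*l^2 + 30*l + 18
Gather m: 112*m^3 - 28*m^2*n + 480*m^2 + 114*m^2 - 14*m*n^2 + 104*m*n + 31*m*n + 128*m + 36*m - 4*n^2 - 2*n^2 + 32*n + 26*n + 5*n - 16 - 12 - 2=112*m^3 + m^2*(594 - 28*n) + m*(-14*n^2 + 135*n + 164) - 6*n^2 + 63*n - 30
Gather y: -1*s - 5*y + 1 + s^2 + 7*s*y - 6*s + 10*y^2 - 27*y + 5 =s^2 - 7*s + 10*y^2 + y*(7*s - 32) + 6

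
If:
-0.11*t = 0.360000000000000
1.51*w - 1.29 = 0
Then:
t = -3.27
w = 0.85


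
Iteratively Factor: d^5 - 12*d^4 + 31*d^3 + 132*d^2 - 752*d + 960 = (d - 5)*(d^4 - 7*d^3 - 4*d^2 + 112*d - 192) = (d - 5)*(d - 3)*(d^3 - 4*d^2 - 16*d + 64) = (d - 5)*(d - 4)*(d - 3)*(d^2 - 16) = (d - 5)*(d - 4)^2*(d - 3)*(d + 4)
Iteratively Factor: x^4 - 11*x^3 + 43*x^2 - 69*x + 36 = (x - 1)*(x^3 - 10*x^2 + 33*x - 36) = (x - 3)*(x - 1)*(x^2 - 7*x + 12) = (x - 4)*(x - 3)*(x - 1)*(x - 3)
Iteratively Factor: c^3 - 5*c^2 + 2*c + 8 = (c + 1)*(c^2 - 6*c + 8) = (c - 2)*(c + 1)*(c - 4)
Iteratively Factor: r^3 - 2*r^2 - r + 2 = (r - 1)*(r^2 - r - 2) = (r - 1)*(r + 1)*(r - 2)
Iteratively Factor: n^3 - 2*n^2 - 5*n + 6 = (n - 3)*(n^2 + n - 2) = (n - 3)*(n - 1)*(n + 2)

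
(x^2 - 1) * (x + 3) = x^3 + 3*x^2 - x - 3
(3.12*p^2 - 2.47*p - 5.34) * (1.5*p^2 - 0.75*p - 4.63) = 4.68*p^4 - 6.045*p^3 - 20.6031*p^2 + 15.4411*p + 24.7242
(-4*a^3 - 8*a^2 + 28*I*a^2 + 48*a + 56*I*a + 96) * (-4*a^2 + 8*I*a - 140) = 16*a^5 + 32*a^4 - 144*I*a^4 + 144*a^3 - 288*I*a^3 + 288*a^2 - 3536*I*a^2 - 6720*a - 7072*I*a - 13440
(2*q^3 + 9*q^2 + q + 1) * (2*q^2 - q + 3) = 4*q^5 + 16*q^4 - q^3 + 28*q^2 + 2*q + 3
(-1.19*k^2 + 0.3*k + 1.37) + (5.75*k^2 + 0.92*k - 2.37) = 4.56*k^2 + 1.22*k - 1.0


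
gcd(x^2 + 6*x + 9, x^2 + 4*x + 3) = x + 3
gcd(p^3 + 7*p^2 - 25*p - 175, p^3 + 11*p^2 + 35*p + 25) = p + 5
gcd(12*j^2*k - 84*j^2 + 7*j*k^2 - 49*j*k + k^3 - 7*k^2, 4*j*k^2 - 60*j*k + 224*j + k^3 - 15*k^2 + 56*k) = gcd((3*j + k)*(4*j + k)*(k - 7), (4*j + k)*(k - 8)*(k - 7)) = 4*j*k - 28*j + k^2 - 7*k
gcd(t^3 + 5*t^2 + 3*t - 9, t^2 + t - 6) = t + 3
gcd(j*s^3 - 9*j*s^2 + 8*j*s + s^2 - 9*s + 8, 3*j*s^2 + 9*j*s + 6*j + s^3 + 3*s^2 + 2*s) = 1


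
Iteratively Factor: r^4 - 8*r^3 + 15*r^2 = (r - 5)*(r^3 - 3*r^2) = r*(r - 5)*(r^2 - 3*r) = r^2*(r - 5)*(r - 3)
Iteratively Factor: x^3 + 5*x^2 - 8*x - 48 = (x + 4)*(x^2 + x - 12) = (x - 3)*(x + 4)*(x + 4)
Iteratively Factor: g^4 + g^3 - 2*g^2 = (g)*(g^3 + g^2 - 2*g) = g*(g - 1)*(g^2 + 2*g) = g*(g - 1)*(g + 2)*(g)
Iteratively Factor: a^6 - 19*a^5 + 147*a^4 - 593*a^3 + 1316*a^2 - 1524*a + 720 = (a - 3)*(a^5 - 16*a^4 + 99*a^3 - 296*a^2 + 428*a - 240) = (a - 3)^2*(a^4 - 13*a^3 + 60*a^2 - 116*a + 80) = (a - 3)^2*(a - 2)*(a^3 - 11*a^2 + 38*a - 40) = (a - 4)*(a - 3)^2*(a - 2)*(a^2 - 7*a + 10) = (a - 4)*(a - 3)^2*(a - 2)^2*(a - 5)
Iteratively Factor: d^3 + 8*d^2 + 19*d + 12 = (d + 1)*(d^2 + 7*d + 12) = (d + 1)*(d + 3)*(d + 4)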